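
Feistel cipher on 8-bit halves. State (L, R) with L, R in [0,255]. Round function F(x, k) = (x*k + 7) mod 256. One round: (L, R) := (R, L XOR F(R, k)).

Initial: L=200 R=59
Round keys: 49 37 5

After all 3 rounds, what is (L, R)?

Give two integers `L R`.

Answer: 114 219

Derivation:
Round 1 (k=49): L=59 R=154
Round 2 (k=37): L=154 R=114
Round 3 (k=5): L=114 R=219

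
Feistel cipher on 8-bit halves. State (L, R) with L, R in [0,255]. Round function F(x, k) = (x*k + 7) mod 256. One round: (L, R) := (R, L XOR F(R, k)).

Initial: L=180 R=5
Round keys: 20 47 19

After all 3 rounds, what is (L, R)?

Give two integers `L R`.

Round 1 (k=20): L=5 R=223
Round 2 (k=47): L=223 R=253
Round 3 (k=19): L=253 R=17

Answer: 253 17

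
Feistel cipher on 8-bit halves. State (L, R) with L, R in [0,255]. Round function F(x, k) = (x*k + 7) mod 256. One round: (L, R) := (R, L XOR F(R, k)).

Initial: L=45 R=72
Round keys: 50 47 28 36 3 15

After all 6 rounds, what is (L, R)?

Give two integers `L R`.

Answer: 184 225

Derivation:
Round 1 (k=50): L=72 R=58
Round 2 (k=47): L=58 R=229
Round 3 (k=28): L=229 R=41
Round 4 (k=36): L=41 R=46
Round 5 (k=3): L=46 R=184
Round 6 (k=15): L=184 R=225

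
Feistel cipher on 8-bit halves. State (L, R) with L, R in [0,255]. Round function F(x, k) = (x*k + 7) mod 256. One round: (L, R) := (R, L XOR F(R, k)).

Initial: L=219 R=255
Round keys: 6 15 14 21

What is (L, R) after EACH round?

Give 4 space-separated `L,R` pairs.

Round 1 (k=6): L=255 R=218
Round 2 (k=15): L=218 R=50
Round 3 (k=14): L=50 R=25
Round 4 (k=21): L=25 R=38

Answer: 255,218 218,50 50,25 25,38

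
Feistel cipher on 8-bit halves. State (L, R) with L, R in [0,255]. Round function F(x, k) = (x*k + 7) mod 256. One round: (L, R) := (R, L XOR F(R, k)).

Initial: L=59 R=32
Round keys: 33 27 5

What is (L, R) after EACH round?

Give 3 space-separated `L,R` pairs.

Round 1 (k=33): L=32 R=28
Round 2 (k=27): L=28 R=219
Round 3 (k=5): L=219 R=82

Answer: 32,28 28,219 219,82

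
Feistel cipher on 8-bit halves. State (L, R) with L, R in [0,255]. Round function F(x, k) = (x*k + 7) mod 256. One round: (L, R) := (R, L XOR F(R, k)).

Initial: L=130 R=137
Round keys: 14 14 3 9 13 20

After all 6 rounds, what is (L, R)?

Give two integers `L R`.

Round 1 (k=14): L=137 R=7
Round 2 (k=14): L=7 R=224
Round 3 (k=3): L=224 R=160
Round 4 (k=9): L=160 R=71
Round 5 (k=13): L=71 R=2
Round 6 (k=20): L=2 R=104

Answer: 2 104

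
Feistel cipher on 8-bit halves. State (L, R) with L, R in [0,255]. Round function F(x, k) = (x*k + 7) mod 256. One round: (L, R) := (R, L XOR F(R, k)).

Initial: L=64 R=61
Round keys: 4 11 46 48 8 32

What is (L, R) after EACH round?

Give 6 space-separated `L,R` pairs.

Answer: 61,187 187,45 45,166 166,10 10,241 241,45

Derivation:
Round 1 (k=4): L=61 R=187
Round 2 (k=11): L=187 R=45
Round 3 (k=46): L=45 R=166
Round 4 (k=48): L=166 R=10
Round 5 (k=8): L=10 R=241
Round 6 (k=32): L=241 R=45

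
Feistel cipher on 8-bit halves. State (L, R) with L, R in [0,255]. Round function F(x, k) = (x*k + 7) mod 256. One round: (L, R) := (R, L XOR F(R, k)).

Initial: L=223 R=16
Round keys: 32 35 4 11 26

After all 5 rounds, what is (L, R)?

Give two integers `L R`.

Answer: 111 22

Derivation:
Round 1 (k=32): L=16 R=216
Round 2 (k=35): L=216 R=159
Round 3 (k=4): L=159 R=91
Round 4 (k=11): L=91 R=111
Round 5 (k=26): L=111 R=22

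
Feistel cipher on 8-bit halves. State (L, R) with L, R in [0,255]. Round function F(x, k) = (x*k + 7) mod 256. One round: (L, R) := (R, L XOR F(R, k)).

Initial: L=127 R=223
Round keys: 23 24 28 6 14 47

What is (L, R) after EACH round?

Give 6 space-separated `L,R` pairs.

Round 1 (k=23): L=223 R=111
Round 2 (k=24): L=111 R=176
Round 3 (k=28): L=176 R=40
Round 4 (k=6): L=40 R=71
Round 5 (k=14): L=71 R=193
Round 6 (k=47): L=193 R=49

Answer: 223,111 111,176 176,40 40,71 71,193 193,49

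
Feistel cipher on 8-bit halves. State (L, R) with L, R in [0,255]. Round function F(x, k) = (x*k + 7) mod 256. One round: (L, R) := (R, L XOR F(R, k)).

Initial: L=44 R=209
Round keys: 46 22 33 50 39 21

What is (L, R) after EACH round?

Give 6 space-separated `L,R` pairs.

Answer: 209,185 185,60 60,122 122,231 231,66 66,150

Derivation:
Round 1 (k=46): L=209 R=185
Round 2 (k=22): L=185 R=60
Round 3 (k=33): L=60 R=122
Round 4 (k=50): L=122 R=231
Round 5 (k=39): L=231 R=66
Round 6 (k=21): L=66 R=150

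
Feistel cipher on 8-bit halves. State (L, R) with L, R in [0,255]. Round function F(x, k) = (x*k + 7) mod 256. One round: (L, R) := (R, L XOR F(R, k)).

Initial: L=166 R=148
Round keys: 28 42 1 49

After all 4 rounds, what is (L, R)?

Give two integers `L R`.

Answer: 221 17

Derivation:
Round 1 (k=28): L=148 R=145
Round 2 (k=42): L=145 R=69
Round 3 (k=1): L=69 R=221
Round 4 (k=49): L=221 R=17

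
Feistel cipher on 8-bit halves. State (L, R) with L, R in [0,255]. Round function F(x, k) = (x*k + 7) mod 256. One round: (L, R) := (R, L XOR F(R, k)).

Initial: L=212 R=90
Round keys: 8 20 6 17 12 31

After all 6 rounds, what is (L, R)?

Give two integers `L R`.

Answer: 201 194

Derivation:
Round 1 (k=8): L=90 R=3
Round 2 (k=20): L=3 R=25
Round 3 (k=6): L=25 R=158
Round 4 (k=17): L=158 R=156
Round 5 (k=12): L=156 R=201
Round 6 (k=31): L=201 R=194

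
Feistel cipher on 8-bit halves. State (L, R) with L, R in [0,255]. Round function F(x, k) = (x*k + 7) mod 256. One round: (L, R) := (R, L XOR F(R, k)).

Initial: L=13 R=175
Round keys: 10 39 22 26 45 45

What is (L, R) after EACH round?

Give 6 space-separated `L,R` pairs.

Round 1 (k=10): L=175 R=208
Round 2 (k=39): L=208 R=24
Round 3 (k=22): L=24 R=199
Round 4 (k=26): L=199 R=37
Round 5 (k=45): L=37 R=79
Round 6 (k=45): L=79 R=207

Answer: 175,208 208,24 24,199 199,37 37,79 79,207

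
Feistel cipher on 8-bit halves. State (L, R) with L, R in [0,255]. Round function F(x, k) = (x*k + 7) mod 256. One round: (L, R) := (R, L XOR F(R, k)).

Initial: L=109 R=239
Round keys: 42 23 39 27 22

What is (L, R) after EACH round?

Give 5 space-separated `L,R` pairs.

Answer: 239,80 80,216 216,191 191,244 244,64

Derivation:
Round 1 (k=42): L=239 R=80
Round 2 (k=23): L=80 R=216
Round 3 (k=39): L=216 R=191
Round 4 (k=27): L=191 R=244
Round 5 (k=22): L=244 R=64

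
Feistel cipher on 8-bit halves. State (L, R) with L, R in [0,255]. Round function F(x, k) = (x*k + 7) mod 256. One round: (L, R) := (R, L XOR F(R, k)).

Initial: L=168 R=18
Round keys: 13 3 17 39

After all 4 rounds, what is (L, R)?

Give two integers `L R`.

Answer: 94 89

Derivation:
Round 1 (k=13): L=18 R=89
Round 2 (k=3): L=89 R=0
Round 3 (k=17): L=0 R=94
Round 4 (k=39): L=94 R=89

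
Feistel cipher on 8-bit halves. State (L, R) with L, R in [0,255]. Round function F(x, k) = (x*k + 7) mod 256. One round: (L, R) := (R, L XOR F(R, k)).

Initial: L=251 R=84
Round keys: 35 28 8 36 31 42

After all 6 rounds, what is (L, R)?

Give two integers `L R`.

Answer: 240 151

Derivation:
Round 1 (k=35): L=84 R=120
Round 2 (k=28): L=120 R=115
Round 3 (k=8): L=115 R=231
Round 4 (k=36): L=231 R=240
Round 5 (k=31): L=240 R=240
Round 6 (k=42): L=240 R=151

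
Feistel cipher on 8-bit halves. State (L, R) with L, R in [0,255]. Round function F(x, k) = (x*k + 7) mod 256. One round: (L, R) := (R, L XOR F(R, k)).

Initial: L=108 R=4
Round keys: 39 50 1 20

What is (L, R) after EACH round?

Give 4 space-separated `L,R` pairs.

Round 1 (k=39): L=4 R=207
Round 2 (k=50): L=207 R=113
Round 3 (k=1): L=113 R=183
Round 4 (k=20): L=183 R=34

Answer: 4,207 207,113 113,183 183,34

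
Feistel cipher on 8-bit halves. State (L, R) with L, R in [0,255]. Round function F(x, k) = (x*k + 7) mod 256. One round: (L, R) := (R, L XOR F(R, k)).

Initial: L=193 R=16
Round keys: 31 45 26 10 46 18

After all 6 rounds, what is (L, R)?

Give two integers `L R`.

Round 1 (k=31): L=16 R=54
Round 2 (k=45): L=54 R=149
Round 3 (k=26): L=149 R=31
Round 4 (k=10): L=31 R=168
Round 5 (k=46): L=168 R=40
Round 6 (k=18): L=40 R=127

Answer: 40 127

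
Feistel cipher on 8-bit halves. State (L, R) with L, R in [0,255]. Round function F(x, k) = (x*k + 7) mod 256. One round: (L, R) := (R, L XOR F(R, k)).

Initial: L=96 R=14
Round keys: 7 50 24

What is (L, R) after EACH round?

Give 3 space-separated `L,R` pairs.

Round 1 (k=7): L=14 R=9
Round 2 (k=50): L=9 R=199
Round 3 (k=24): L=199 R=166

Answer: 14,9 9,199 199,166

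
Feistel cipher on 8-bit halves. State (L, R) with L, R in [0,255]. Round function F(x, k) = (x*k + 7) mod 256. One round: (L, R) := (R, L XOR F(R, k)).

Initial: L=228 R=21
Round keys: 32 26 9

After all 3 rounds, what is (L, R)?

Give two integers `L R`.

Round 1 (k=32): L=21 R=67
Round 2 (k=26): L=67 R=192
Round 3 (k=9): L=192 R=132

Answer: 192 132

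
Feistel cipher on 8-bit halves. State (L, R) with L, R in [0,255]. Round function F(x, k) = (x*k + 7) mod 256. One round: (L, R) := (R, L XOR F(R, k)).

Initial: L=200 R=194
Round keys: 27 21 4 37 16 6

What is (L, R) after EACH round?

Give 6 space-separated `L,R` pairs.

Answer: 194,181 181,34 34,58 58,75 75,141 141,30

Derivation:
Round 1 (k=27): L=194 R=181
Round 2 (k=21): L=181 R=34
Round 3 (k=4): L=34 R=58
Round 4 (k=37): L=58 R=75
Round 5 (k=16): L=75 R=141
Round 6 (k=6): L=141 R=30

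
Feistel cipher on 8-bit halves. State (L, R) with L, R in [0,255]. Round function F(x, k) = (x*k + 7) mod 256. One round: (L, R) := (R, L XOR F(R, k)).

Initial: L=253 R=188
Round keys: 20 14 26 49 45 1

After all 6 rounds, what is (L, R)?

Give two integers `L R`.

Answer: 99 27

Derivation:
Round 1 (k=20): L=188 R=74
Round 2 (k=14): L=74 R=175
Round 3 (k=26): L=175 R=135
Round 4 (k=49): L=135 R=113
Round 5 (k=45): L=113 R=99
Round 6 (k=1): L=99 R=27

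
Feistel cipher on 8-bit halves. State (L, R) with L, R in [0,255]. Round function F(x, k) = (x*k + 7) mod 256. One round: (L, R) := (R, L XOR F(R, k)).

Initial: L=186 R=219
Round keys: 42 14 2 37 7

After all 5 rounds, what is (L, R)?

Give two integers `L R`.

Answer: 89 50

Derivation:
Round 1 (k=42): L=219 R=79
Round 2 (k=14): L=79 R=130
Round 3 (k=2): L=130 R=68
Round 4 (k=37): L=68 R=89
Round 5 (k=7): L=89 R=50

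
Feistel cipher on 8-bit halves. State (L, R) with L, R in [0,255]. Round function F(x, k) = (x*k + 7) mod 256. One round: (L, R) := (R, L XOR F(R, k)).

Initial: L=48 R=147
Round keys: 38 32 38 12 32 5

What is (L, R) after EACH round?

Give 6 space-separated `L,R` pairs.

Round 1 (k=38): L=147 R=233
Round 2 (k=32): L=233 R=180
Round 3 (k=38): L=180 R=86
Round 4 (k=12): L=86 R=187
Round 5 (k=32): L=187 R=49
Round 6 (k=5): L=49 R=71

Answer: 147,233 233,180 180,86 86,187 187,49 49,71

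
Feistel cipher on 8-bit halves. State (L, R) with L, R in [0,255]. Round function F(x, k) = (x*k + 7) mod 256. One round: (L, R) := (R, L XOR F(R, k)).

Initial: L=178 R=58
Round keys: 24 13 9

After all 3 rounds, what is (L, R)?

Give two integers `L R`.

Answer: 50 12

Derivation:
Round 1 (k=24): L=58 R=197
Round 2 (k=13): L=197 R=50
Round 3 (k=9): L=50 R=12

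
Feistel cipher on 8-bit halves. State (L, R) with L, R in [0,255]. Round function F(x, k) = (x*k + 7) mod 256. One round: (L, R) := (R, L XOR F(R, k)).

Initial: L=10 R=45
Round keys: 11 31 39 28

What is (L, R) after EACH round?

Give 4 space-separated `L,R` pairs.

Answer: 45,252 252,166 166,173 173,85

Derivation:
Round 1 (k=11): L=45 R=252
Round 2 (k=31): L=252 R=166
Round 3 (k=39): L=166 R=173
Round 4 (k=28): L=173 R=85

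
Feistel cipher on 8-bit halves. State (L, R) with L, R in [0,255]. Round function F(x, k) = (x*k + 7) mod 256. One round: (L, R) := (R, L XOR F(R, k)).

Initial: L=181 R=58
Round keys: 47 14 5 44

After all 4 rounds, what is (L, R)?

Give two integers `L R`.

Round 1 (k=47): L=58 R=24
Round 2 (k=14): L=24 R=109
Round 3 (k=5): L=109 R=48
Round 4 (k=44): L=48 R=42

Answer: 48 42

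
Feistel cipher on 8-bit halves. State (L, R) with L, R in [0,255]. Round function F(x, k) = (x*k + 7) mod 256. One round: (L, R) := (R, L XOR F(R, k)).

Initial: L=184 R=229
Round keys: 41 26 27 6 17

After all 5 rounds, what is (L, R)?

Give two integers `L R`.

Answer: 231 87

Derivation:
Round 1 (k=41): L=229 R=12
Round 2 (k=26): L=12 R=218
Round 3 (k=27): L=218 R=9
Round 4 (k=6): L=9 R=231
Round 5 (k=17): L=231 R=87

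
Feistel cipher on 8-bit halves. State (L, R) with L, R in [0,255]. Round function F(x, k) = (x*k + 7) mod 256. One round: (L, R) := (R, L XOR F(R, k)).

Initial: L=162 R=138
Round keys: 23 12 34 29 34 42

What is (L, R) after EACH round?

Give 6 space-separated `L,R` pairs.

Round 1 (k=23): L=138 R=207
Round 2 (k=12): L=207 R=49
Round 3 (k=34): L=49 R=70
Round 4 (k=29): L=70 R=196
Round 5 (k=34): L=196 R=73
Round 6 (k=42): L=73 R=197

Answer: 138,207 207,49 49,70 70,196 196,73 73,197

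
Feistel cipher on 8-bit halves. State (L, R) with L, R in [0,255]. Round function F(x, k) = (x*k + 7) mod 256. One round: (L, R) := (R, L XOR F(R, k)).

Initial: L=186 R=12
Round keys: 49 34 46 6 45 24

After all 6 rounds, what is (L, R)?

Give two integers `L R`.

Answer: 13 149

Derivation:
Round 1 (k=49): L=12 R=233
Round 2 (k=34): L=233 R=245
Round 3 (k=46): L=245 R=228
Round 4 (k=6): L=228 R=170
Round 5 (k=45): L=170 R=13
Round 6 (k=24): L=13 R=149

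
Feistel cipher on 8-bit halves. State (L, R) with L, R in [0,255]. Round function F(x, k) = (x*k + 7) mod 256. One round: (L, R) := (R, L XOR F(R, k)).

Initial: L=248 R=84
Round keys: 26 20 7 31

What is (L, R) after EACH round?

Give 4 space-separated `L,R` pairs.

Round 1 (k=26): L=84 R=119
Round 2 (k=20): L=119 R=7
Round 3 (k=7): L=7 R=79
Round 4 (k=31): L=79 R=159

Answer: 84,119 119,7 7,79 79,159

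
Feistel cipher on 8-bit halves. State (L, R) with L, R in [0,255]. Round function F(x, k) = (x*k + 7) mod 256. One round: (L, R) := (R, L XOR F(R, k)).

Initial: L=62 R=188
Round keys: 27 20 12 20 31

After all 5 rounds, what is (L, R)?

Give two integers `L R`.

Answer: 136 129

Derivation:
Round 1 (k=27): L=188 R=229
Round 2 (k=20): L=229 R=87
Round 3 (k=12): L=87 R=254
Round 4 (k=20): L=254 R=136
Round 5 (k=31): L=136 R=129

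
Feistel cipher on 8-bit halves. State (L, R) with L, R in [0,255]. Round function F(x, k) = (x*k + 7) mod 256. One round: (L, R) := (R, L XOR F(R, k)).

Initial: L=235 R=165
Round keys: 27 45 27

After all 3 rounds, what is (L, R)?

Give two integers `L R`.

Answer: 205 35

Derivation:
Round 1 (k=27): L=165 R=133
Round 2 (k=45): L=133 R=205
Round 3 (k=27): L=205 R=35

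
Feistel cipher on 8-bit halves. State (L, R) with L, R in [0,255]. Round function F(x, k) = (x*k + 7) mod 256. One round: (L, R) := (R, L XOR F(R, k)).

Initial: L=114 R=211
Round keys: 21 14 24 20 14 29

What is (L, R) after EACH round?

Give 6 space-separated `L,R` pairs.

Round 1 (k=21): L=211 R=36
Round 2 (k=14): L=36 R=44
Round 3 (k=24): L=44 R=3
Round 4 (k=20): L=3 R=111
Round 5 (k=14): L=111 R=26
Round 6 (k=29): L=26 R=150

Answer: 211,36 36,44 44,3 3,111 111,26 26,150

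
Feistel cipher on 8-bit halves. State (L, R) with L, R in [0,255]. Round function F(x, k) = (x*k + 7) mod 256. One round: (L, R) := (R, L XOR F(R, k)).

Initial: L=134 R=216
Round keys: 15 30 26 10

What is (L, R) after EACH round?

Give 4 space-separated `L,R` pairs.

Round 1 (k=15): L=216 R=41
Round 2 (k=30): L=41 R=13
Round 3 (k=26): L=13 R=112
Round 4 (k=10): L=112 R=106

Answer: 216,41 41,13 13,112 112,106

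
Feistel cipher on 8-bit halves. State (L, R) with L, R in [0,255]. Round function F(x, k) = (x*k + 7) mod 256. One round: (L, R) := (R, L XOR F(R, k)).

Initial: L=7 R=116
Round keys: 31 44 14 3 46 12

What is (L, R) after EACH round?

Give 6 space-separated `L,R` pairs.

Round 1 (k=31): L=116 R=20
Round 2 (k=44): L=20 R=3
Round 3 (k=14): L=3 R=37
Round 4 (k=3): L=37 R=117
Round 5 (k=46): L=117 R=40
Round 6 (k=12): L=40 R=146

Answer: 116,20 20,3 3,37 37,117 117,40 40,146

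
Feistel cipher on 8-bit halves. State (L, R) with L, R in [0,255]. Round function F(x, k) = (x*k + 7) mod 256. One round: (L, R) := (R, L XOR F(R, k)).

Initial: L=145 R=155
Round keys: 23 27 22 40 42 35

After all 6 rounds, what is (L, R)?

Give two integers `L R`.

Round 1 (k=23): L=155 R=101
Round 2 (k=27): L=101 R=53
Round 3 (k=22): L=53 R=240
Round 4 (k=40): L=240 R=178
Round 5 (k=42): L=178 R=203
Round 6 (k=35): L=203 R=122

Answer: 203 122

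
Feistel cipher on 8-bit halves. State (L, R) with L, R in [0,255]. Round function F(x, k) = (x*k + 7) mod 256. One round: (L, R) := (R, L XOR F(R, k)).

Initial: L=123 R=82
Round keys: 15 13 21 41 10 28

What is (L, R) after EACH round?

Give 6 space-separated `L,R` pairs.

Answer: 82,174 174,143 143,108 108,220 220,243 243,71

Derivation:
Round 1 (k=15): L=82 R=174
Round 2 (k=13): L=174 R=143
Round 3 (k=21): L=143 R=108
Round 4 (k=41): L=108 R=220
Round 5 (k=10): L=220 R=243
Round 6 (k=28): L=243 R=71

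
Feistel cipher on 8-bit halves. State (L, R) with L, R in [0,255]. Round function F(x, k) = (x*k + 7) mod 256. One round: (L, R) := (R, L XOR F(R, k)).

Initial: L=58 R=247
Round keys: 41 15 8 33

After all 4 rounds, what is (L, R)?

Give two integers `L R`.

Round 1 (k=41): L=247 R=172
Round 2 (k=15): L=172 R=236
Round 3 (k=8): L=236 R=203
Round 4 (k=33): L=203 R=222

Answer: 203 222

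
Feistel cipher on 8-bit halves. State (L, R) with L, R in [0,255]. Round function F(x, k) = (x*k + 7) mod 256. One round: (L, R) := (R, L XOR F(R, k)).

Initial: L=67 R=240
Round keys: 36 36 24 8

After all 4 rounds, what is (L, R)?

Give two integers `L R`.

Answer: 43 56

Derivation:
Round 1 (k=36): L=240 R=132
Round 2 (k=36): L=132 R=103
Round 3 (k=24): L=103 R=43
Round 4 (k=8): L=43 R=56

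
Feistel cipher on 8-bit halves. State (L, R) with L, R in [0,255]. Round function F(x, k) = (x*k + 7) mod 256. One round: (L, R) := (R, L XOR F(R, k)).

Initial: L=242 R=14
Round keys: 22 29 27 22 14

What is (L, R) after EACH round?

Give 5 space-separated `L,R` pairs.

Answer: 14,201 201,194 194,180 180,189 189,233

Derivation:
Round 1 (k=22): L=14 R=201
Round 2 (k=29): L=201 R=194
Round 3 (k=27): L=194 R=180
Round 4 (k=22): L=180 R=189
Round 5 (k=14): L=189 R=233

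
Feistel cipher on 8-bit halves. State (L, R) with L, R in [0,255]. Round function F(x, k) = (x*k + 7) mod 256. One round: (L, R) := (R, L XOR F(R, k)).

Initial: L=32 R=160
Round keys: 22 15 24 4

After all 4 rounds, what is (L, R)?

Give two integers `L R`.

Answer: 96 183

Derivation:
Round 1 (k=22): L=160 R=231
Round 2 (k=15): L=231 R=48
Round 3 (k=24): L=48 R=96
Round 4 (k=4): L=96 R=183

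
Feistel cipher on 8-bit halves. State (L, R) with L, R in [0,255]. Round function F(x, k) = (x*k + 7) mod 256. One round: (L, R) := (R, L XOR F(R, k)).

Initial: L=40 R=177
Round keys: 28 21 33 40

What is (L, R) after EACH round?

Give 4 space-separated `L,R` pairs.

Round 1 (k=28): L=177 R=75
Round 2 (k=21): L=75 R=159
Round 3 (k=33): L=159 R=205
Round 4 (k=40): L=205 R=144

Answer: 177,75 75,159 159,205 205,144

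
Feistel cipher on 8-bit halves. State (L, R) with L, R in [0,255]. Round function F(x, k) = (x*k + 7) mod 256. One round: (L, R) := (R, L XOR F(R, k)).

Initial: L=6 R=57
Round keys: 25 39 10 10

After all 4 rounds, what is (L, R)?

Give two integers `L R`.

Round 1 (k=25): L=57 R=158
Round 2 (k=39): L=158 R=32
Round 3 (k=10): L=32 R=217
Round 4 (k=10): L=217 R=161

Answer: 217 161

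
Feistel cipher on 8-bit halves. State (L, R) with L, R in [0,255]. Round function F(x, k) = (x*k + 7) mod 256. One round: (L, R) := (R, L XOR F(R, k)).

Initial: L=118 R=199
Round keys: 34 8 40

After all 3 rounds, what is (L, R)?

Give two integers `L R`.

Answer: 216 196

Derivation:
Round 1 (k=34): L=199 R=3
Round 2 (k=8): L=3 R=216
Round 3 (k=40): L=216 R=196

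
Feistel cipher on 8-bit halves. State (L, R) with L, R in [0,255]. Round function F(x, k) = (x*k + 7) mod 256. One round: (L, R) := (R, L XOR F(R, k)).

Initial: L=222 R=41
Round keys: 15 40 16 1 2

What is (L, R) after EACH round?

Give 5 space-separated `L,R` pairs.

Answer: 41,176 176,174 174,87 87,240 240,176

Derivation:
Round 1 (k=15): L=41 R=176
Round 2 (k=40): L=176 R=174
Round 3 (k=16): L=174 R=87
Round 4 (k=1): L=87 R=240
Round 5 (k=2): L=240 R=176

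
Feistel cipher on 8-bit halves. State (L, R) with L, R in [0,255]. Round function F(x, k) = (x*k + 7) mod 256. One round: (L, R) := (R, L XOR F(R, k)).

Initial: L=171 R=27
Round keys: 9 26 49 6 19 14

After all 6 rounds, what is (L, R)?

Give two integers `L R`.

Answer: 158 150

Derivation:
Round 1 (k=9): L=27 R=81
Round 2 (k=26): L=81 R=90
Round 3 (k=49): L=90 R=16
Round 4 (k=6): L=16 R=61
Round 5 (k=19): L=61 R=158
Round 6 (k=14): L=158 R=150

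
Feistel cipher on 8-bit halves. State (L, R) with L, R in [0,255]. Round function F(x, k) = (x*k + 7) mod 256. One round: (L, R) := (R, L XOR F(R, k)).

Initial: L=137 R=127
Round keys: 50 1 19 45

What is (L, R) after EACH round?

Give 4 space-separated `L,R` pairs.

Answer: 127,92 92,28 28,71 71,158

Derivation:
Round 1 (k=50): L=127 R=92
Round 2 (k=1): L=92 R=28
Round 3 (k=19): L=28 R=71
Round 4 (k=45): L=71 R=158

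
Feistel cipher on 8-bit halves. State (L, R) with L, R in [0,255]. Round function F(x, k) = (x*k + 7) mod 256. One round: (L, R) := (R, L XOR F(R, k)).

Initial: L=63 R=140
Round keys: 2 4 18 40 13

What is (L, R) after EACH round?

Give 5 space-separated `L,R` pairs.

Answer: 140,32 32,11 11,237 237,4 4,214

Derivation:
Round 1 (k=2): L=140 R=32
Round 2 (k=4): L=32 R=11
Round 3 (k=18): L=11 R=237
Round 4 (k=40): L=237 R=4
Round 5 (k=13): L=4 R=214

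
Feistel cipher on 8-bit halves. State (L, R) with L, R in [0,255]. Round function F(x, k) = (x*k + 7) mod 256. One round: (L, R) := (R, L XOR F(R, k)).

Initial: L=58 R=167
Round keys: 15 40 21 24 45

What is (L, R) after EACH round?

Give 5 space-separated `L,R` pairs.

Answer: 167,234 234,48 48,29 29,143 143,55

Derivation:
Round 1 (k=15): L=167 R=234
Round 2 (k=40): L=234 R=48
Round 3 (k=21): L=48 R=29
Round 4 (k=24): L=29 R=143
Round 5 (k=45): L=143 R=55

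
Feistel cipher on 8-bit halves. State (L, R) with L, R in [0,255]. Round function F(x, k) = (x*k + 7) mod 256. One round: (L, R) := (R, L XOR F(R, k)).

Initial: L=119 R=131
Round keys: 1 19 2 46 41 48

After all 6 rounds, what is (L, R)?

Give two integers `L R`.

Round 1 (k=1): L=131 R=253
Round 2 (k=19): L=253 R=77
Round 3 (k=2): L=77 R=92
Round 4 (k=46): L=92 R=194
Round 5 (k=41): L=194 R=69
Round 6 (k=48): L=69 R=53

Answer: 69 53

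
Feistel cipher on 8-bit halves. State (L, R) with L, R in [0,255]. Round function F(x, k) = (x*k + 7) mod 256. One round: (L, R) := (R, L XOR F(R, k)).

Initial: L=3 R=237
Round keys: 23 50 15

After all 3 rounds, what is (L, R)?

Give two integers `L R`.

Answer: 52 66

Derivation:
Round 1 (k=23): L=237 R=81
Round 2 (k=50): L=81 R=52
Round 3 (k=15): L=52 R=66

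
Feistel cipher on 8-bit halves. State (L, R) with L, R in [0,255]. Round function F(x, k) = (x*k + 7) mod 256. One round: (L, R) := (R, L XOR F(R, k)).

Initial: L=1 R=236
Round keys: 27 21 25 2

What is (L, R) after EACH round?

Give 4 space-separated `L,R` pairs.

Answer: 236,234 234,213 213,62 62,86

Derivation:
Round 1 (k=27): L=236 R=234
Round 2 (k=21): L=234 R=213
Round 3 (k=25): L=213 R=62
Round 4 (k=2): L=62 R=86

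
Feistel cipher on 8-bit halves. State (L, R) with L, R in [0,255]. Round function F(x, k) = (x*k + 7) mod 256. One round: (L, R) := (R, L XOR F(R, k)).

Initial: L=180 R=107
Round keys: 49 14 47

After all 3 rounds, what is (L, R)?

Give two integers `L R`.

Round 1 (k=49): L=107 R=54
Round 2 (k=14): L=54 R=144
Round 3 (k=47): L=144 R=65

Answer: 144 65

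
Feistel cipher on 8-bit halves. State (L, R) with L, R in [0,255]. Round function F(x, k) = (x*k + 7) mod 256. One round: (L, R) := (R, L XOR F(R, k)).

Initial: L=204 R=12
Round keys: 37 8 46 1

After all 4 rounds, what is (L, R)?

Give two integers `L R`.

Round 1 (k=37): L=12 R=15
Round 2 (k=8): L=15 R=115
Round 3 (k=46): L=115 R=190
Round 4 (k=1): L=190 R=182

Answer: 190 182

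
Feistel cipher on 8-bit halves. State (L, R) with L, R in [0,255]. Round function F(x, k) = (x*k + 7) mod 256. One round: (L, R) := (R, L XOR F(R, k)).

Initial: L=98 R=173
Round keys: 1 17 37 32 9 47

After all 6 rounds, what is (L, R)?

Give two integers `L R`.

Round 1 (k=1): L=173 R=214
Round 2 (k=17): L=214 R=144
Round 3 (k=37): L=144 R=1
Round 4 (k=32): L=1 R=183
Round 5 (k=9): L=183 R=119
Round 6 (k=47): L=119 R=87

Answer: 119 87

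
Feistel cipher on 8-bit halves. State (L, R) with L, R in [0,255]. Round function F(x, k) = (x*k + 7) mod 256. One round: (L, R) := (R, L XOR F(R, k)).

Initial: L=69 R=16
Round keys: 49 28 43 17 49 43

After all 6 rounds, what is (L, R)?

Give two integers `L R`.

Round 1 (k=49): L=16 R=82
Round 2 (k=28): L=82 R=239
Round 3 (k=43): L=239 R=126
Round 4 (k=17): L=126 R=138
Round 5 (k=49): L=138 R=15
Round 6 (k=43): L=15 R=6

Answer: 15 6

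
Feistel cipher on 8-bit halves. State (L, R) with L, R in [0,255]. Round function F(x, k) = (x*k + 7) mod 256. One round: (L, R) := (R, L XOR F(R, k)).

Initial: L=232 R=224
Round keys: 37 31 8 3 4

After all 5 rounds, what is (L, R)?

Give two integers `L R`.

Answer: 103 235

Derivation:
Round 1 (k=37): L=224 R=143
Round 2 (k=31): L=143 R=184
Round 3 (k=8): L=184 R=72
Round 4 (k=3): L=72 R=103
Round 5 (k=4): L=103 R=235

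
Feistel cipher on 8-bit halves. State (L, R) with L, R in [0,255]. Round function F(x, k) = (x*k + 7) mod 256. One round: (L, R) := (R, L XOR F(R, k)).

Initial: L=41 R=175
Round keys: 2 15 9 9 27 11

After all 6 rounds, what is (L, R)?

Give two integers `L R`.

Answer: 170 119

Derivation:
Round 1 (k=2): L=175 R=76
Round 2 (k=15): L=76 R=212
Round 3 (k=9): L=212 R=55
Round 4 (k=9): L=55 R=34
Round 5 (k=27): L=34 R=170
Round 6 (k=11): L=170 R=119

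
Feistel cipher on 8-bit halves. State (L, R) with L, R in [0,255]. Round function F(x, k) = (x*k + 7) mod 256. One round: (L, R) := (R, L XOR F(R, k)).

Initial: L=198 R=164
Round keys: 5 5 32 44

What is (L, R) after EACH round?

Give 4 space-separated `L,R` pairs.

Answer: 164,253 253,92 92,122 122,163

Derivation:
Round 1 (k=5): L=164 R=253
Round 2 (k=5): L=253 R=92
Round 3 (k=32): L=92 R=122
Round 4 (k=44): L=122 R=163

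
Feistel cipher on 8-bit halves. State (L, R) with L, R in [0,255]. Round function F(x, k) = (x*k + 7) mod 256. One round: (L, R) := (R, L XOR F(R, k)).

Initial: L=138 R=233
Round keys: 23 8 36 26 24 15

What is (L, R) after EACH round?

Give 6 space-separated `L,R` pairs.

Round 1 (k=23): L=233 R=124
Round 2 (k=8): L=124 R=14
Round 3 (k=36): L=14 R=131
Round 4 (k=26): L=131 R=91
Round 5 (k=24): L=91 R=12
Round 6 (k=15): L=12 R=224

Answer: 233,124 124,14 14,131 131,91 91,12 12,224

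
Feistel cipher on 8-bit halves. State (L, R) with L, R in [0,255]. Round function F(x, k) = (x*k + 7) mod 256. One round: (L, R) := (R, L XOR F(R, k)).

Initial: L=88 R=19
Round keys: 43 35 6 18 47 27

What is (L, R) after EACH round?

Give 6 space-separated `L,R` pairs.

Round 1 (k=43): L=19 R=96
Round 2 (k=35): L=96 R=52
Round 3 (k=6): L=52 R=95
Round 4 (k=18): L=95 R=129
Round 5 (k=47): L=129 R=233
Round 6 (k=27): L=233 R=27

Answer: 19,96 96,52 52,95 95,129 129,233 233,27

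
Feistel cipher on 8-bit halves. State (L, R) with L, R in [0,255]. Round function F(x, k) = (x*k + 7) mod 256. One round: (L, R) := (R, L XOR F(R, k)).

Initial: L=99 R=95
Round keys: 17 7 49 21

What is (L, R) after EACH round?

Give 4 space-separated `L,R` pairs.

Round 1 (k=17): L=95 R=53
Round 2 (k=7): L=53 R=37
Round 3 (k=49): L=37 R=41
Round 4 (k=21): L=41 R=65

Answer: 95,53 53,37 37,41 41,65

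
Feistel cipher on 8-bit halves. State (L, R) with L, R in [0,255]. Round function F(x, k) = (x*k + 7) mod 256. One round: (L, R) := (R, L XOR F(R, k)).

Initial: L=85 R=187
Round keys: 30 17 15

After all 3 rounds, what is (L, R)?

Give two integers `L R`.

Round 1 (k=30): L=187 R=164
Round 2 (k=17): L=164 R=80
Round 3 (k=15): L=80 R=19

Answer: 80 19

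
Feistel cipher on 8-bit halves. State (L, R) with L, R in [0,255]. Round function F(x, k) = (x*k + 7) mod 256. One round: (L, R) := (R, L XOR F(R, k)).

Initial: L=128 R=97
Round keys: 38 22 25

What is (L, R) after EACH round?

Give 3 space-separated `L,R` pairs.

Round 1 (k=38): L=97 R=237
Round 2 (k=22): L=237 R=4
Round 3 (k=25): L=4 R=134

Answer: 97,237 237,4 4,134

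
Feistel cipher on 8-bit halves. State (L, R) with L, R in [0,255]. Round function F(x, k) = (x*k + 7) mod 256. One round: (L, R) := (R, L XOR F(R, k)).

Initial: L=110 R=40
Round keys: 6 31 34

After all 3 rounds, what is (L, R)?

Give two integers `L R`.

Round 1 (k=6): L=40 R=153
Round 2 (k=31): L=153 R=166
Round 3 (k=34): L=166 R=138

Answer: 166 138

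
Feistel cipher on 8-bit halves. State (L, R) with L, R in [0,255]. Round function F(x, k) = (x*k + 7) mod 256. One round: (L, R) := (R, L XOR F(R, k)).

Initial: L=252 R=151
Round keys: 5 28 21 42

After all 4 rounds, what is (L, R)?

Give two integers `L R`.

Round 1 (k=5): L=151 R=6
Round 2 (k=28): L=6 R=56
Round 3 (k=21): L=56 R=153
Round 4 (k=42): L=153 R=25

Answer: 153 25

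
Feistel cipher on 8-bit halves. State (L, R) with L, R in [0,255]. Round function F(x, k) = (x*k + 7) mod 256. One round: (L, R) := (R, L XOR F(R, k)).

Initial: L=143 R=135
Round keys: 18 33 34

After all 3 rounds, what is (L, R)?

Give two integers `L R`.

Round 1 (k=18): L=135 R=10
Round 2 (k=33): L=10 R=214
Round 3 (k=34): L=214 R=121

Answer: 214 121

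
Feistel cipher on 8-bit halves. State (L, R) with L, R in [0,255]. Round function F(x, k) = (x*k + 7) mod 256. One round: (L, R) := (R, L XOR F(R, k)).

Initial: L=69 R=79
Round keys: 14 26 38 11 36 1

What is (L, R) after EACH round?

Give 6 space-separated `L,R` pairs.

Round 1 (k=14): L=79 R=28
Round 2 (k=26): L=28 R=144
Round 3 (k=38): L=144 R=123
Round 4 (k=11): L=123 R=192
Round 5 (k=36): L=192 R=124
Round 6 (k=1): L=124 R=67

Answer: 79,28 28,144 144,123 123,192 192,124 124,67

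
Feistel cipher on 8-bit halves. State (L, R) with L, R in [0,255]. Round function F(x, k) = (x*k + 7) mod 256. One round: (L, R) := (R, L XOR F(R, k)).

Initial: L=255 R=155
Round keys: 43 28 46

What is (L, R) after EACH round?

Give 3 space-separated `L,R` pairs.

Round 1 (k=43): L=155 R=239
Round 2 (k=28): L=239 R=176
Round 3 (k=46): L=176 R=72

Answer: 155,239 239,176 176,72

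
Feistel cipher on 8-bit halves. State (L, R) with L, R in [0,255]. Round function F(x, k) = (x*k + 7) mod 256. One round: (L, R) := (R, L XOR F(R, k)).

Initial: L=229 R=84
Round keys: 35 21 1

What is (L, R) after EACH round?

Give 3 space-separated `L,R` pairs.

Answer: 84,102 102,49 49,94

Derivation:
Round 1 (k=35): L=84 R=102
Round 2 (k=21): L=102 R=49
Round 3 (k=1): L=49 R=94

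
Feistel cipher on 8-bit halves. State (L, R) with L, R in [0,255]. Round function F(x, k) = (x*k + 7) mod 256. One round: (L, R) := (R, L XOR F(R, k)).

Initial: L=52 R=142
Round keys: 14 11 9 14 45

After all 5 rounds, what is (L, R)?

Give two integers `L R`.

Round 1 (k=14): L=142 R=255
Round 2 (k=11): L=255 R=114
Round 3 (k=9): L=114 R=246
Round 4 (k=14): L=246 R=9
Round 5 (k=45): L=9 R=106

Answer: 9 106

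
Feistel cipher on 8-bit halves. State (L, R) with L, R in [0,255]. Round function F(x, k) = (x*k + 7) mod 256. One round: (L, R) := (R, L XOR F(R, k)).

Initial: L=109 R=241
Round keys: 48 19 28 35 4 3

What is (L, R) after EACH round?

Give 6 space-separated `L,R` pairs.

Round 1 (k=48): L=241 R=90
Round 2 (k=19): L=90 R=68
Round 3 (k=28): L=68 R=45
Round 4 (k=35): L=45 R=106
Round 5 (k=4): L=106 R=130
Round 6 (k=3): L=130 R=231

Answer: 241,90 90,68 68,45 45,106 106,130 130,231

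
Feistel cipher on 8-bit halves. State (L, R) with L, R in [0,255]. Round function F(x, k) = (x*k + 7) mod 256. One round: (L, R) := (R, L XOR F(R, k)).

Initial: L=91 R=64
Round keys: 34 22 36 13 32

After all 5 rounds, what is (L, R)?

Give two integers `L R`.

Answer: 213 216

Derivation:
Round 1 (k=34): L=64 R=220
Round 2 (k=22): L=220 R=175
Round 3 (k=36): L=175 R=127
Round 4 (k=13): L=127 R=213
Round 5 (k=32): L=213 R=216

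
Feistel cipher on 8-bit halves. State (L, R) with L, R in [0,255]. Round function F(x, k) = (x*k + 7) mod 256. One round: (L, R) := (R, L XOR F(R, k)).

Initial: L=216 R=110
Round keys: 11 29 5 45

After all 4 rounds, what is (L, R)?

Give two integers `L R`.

Answer: 152 13

Derivation:
Round 1 (k=11): L=110 R=25
Round 2 (k=29): L=25 R=178
Round 3 (k=5): L=178 R=152
Round 4 (k=45): L=152 R=13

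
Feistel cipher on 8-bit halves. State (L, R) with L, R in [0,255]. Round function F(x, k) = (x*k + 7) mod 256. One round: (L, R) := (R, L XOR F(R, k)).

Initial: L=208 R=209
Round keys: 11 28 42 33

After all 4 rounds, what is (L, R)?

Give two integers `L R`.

Round 1 (k=11): L=209 R=210
Round 2 (k=28): L=210 R=46
Round 3 (k=42): L=46 R=65
Round 4 (k=33): L=65 R=70

Answer: 65 70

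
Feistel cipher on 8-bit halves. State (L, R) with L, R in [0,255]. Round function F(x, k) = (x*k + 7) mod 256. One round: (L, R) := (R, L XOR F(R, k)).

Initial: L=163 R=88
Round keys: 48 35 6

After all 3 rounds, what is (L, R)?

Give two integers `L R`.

Answer: 171 45

Derivation:
Round 1 (k=48): L=88 R=36
Round 2 (k=35): L=36 R=171
Round 3 (k=6): L=171 R=45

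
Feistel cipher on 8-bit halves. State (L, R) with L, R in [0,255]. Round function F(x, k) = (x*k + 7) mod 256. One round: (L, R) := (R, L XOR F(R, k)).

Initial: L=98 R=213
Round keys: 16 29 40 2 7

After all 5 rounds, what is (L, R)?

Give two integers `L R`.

Answer: 166 43

Derivation:
Round 1 (k=16): L=213 R=53
Round 2 (k=29): L=53 R=221
Round 3 (k=40): L=221 R=186
Round 4 (k=2): L=186 R=166
Round 5 (k=7): L=166 R=43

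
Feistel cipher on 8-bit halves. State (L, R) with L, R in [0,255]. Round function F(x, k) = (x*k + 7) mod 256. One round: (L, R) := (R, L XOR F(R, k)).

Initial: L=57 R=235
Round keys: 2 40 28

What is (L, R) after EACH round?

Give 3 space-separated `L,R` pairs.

Answer: 235,228 228,76 76,179

Derivation:
Round 1 (k=2): L=235 R=228
Round 2 (k=40): L=228 R=76
Round 3 (k=28): L=76 R=179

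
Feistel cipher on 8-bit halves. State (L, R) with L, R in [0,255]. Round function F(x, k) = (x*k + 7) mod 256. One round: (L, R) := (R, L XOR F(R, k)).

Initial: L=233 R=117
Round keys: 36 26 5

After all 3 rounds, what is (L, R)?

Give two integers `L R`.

Answer: 174 255

Derivation:
Round 1 (k=36): L=117 R=146
Round 2 (k=26): L=146 R=174
Round 3 (k=5): L=174 R=255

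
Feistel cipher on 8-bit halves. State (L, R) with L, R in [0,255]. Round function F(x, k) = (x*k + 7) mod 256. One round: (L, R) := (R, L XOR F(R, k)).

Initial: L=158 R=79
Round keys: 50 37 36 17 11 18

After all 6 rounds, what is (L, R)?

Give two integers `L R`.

Answer: 217 255

Derivation:
Round 1 (k=50): L=79 R=235
Round 2 (k=37): L=235 R=177
Round 3 (k=36): L=177 R=0
Round 4 (k=17): L=0 R=182
Round 5 (k=11): L=182 R=217
Round 6 (k=18): L=217 R=255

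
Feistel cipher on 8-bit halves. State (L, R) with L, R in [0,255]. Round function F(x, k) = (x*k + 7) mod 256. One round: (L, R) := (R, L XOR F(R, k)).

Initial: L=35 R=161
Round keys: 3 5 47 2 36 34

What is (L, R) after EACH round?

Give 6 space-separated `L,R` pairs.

Answer: 161,201 201,85 85,107 107,136 136,76 76,151

Derivation:
Round 1 (k=3): L=161 R=201
Round 2 (k=5): L=201 R=85
Round 3 (k=47): L=85 R=107
Round 4 (k=2): L=107 R=136
Round 5 (k=36): L=136 R=76
Round 6 (k=34): L=76 R=151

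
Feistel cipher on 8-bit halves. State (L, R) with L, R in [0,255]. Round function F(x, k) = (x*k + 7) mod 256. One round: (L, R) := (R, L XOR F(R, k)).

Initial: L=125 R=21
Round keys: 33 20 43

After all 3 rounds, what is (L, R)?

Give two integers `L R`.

Round 1 (k=33): L=21 R=193
Round 2 (k=20): L=193 R=14
Round 3 (k=43): L=14 R=160

Answer: 14 160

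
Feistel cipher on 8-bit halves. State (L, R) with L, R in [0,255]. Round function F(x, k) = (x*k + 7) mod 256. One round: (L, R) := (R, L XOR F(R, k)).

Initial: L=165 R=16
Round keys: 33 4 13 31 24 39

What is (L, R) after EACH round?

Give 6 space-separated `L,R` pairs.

Round 1 (k=33): L=16 R=178
Round 2 (k=4): L=178 R=223
Round 3 (k=13): L=223 R=232
Round 4 (k=31): L=232 R=192
Round 5 (k=24): L=192 R=239
Round 6 (k=39): L=239 R=176

Answer: 16,178 178,223 223,232 232,192 192,239 239,176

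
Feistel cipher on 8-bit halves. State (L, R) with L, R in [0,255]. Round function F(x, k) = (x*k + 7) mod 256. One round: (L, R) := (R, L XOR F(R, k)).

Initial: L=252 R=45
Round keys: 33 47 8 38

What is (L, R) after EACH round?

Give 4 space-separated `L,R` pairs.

Round 1 (k=33): L=45 R=40
Round 2 (k=47): L=40 R=114
Round 3 (k=8): L=114 R=191
Round 4 (k=38): L=191 R=19

Answer: 45,40 40,114 114,191 191,19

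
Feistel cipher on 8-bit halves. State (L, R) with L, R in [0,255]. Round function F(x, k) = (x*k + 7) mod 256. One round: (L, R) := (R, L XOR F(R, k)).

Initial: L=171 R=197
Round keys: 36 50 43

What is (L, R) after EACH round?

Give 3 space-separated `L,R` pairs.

Round 1 (k=36): L=197 R=16
Round 2 (k=50): L=16 R=226
Round 3 (k=43): L=226 R=237

Answer: 197,16 16,226 226,237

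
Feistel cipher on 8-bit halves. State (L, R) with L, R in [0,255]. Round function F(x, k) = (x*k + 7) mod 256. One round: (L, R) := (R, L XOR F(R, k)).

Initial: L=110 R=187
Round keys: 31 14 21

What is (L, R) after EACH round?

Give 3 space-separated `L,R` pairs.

Round 1 (k=31): L=187 R=194
Round 2 (k=14): L=194 R=24
Round 3 (k=21): L=24 R=61

Answer: 187,194 194,24 24,61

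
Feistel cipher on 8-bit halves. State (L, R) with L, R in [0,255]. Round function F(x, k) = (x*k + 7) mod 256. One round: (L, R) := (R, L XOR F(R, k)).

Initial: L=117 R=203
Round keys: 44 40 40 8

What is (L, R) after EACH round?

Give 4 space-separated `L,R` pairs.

Round 1 (k=44): L=203 R=158
Round 2 (k=40): L=158 R=124
Round 3 (k=40): L=124 R=249
Round 4 (k=8): L=249 R=179

Answer: 203,158 158,124 124,249 249,179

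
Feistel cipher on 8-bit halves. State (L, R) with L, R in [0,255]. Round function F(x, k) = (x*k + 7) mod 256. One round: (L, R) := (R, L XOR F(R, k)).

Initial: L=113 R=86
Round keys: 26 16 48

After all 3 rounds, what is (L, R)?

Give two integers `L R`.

Round 1 (k=26): L=86 R=178
Round 2 (k=16): L=178 R=113
Round 3 (k=48): L=113 R=133

Answer: 113 133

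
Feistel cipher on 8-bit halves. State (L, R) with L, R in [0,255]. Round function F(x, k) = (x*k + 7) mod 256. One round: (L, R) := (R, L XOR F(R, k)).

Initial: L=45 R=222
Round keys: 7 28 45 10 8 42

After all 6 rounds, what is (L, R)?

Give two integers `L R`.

Round 1 (k=7): L=222 R=52
Round 2 (k=28): L=52 R=105
Round 3 (k=45): L=105 R=72
Round 4 (k=10): L=72 R=190
Round 5 (k=8): L=190 R=191
Round 6 (k=42): L=191 R=227

Answer: 191 227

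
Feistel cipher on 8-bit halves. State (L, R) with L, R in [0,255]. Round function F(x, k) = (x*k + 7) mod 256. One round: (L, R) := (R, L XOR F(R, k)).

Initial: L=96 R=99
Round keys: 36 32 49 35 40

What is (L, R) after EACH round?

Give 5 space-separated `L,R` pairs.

Round 1 (k=36): L=99 R=147
Round 2 (k=32): L=147 R=4
Round 3 (k=49): L=4 R=88
Round 4 (k=35): L=88 R=11
Round 5 (k=40): L=11 R=231

Answer: 99,147 147,4 4,88 88,11 11,231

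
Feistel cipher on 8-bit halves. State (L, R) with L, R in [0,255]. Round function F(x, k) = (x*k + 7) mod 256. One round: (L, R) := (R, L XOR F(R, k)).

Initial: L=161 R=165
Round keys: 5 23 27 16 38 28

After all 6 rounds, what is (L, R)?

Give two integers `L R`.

Round 1 (k=5): L=165 R=225
Round 2 (k=23): L=225 R=155
Round 3 (k=27): L=155 R=129
Round 4 (k=16): L=129 R=140
Round 5 (k=38): L=140 R=78
Round 6 (k=28): L=78 R=3

Answer: 78 3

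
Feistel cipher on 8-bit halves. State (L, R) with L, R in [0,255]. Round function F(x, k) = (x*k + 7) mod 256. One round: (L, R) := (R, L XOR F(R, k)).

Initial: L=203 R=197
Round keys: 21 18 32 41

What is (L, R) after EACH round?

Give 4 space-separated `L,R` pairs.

Round 1 (k=21): L=197 R=251
Round 2 (k=18): L=251 R=104
Round 3 (k=32): L=104 R=252
Round 4 (k=41): L=252 R=11

Answer: 197,251 251,104 104,252 252,11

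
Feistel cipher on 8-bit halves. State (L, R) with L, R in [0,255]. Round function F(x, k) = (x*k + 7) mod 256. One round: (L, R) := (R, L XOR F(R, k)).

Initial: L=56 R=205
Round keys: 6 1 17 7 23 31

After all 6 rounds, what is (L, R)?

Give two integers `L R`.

Answer: 185 229

Derivation:
Round 1 (k=6): L=205 R=237
Round 2 (k=1): L=237 R=57
Round 3 (k=17): L=57 R=61
Round 4 (k=7): L=61 R=139
Round 5 (k=23): L=139 R=185
Round 6 (k=31): L=185 R=229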